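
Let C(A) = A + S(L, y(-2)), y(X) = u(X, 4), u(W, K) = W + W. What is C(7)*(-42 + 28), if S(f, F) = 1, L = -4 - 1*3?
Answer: -112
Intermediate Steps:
u(W, K) = 2*W
y(X) = 2*X
L = -7 (L = -4 - 3 = -7)
C(A) = 1 + A (C(A) = A + 1 = 1 + A)
C(7)*(-42 + 28) = (1 + 7)*(-42 + 28) = 8*(-14) = -112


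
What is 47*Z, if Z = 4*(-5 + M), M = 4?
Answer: -188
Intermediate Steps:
Z = -4 (Z = 4*(-5 + 4) = 4*(-1) = -4)
47*Z = 47*(-4) = -188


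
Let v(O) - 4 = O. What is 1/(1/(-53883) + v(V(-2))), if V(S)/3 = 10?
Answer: 53883/1832021 ≈ 0.029412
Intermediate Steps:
V(S) = 30 (V(S) = 3*10 = 30)
v(O) = 4 + O
1/(1/(-53883) + v(V(-2))) = 1/(1/(-53883) + (4 + 30)) = 1/(-1/53883 + 34) = 1/(1832021/53883) = 53883/1832021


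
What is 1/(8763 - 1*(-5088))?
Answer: 1/13851 ≈ 7.2197e-5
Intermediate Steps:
1/(8763 - 1*(-5088)) = 1/(8763 + 5088) = 1/13851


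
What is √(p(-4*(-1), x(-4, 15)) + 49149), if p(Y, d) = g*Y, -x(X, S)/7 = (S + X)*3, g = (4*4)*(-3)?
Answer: √48957 ≈ 221.26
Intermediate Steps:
g = -48 (g = 16*(-3) = -48)
x(X, S) = -21*S - 21*X (x(X, S) = -7*(S + X)*3 = -7*(3*S + 3*X) = -21*S - 21*X)
p(Y, d) = -48*Y
√(p(-4*(-1), x(-4, 15)) + 49149) = √(-(-192)*(-1) + 49149) = √(-48*4 + 49149) = √(-192 + 49149) = √48957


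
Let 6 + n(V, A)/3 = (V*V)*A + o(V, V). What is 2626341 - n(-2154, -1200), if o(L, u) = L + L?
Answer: 16705616883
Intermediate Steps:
o(L, u) = 2*L
n(V, A) = -18 + 6*V + 3*A*V**2 (n(V, A) = -18 + 3*((V*V)*A + 2*V) = -18 + 3*(V**2*A + 2*V) = -18 + 3*(A*V**2 + 2*V) = -18 + 3*(2*V + A*V**2) = -18 + (6*V + 3*A*V**2) = -18 + 6*V + 3*A*V**2)
2626341 - n(-2154, -1200) = 2626341 - (-18 + 6*(-2154) + 3*(-1200)*(-2154)**2) = 2626341 - (-18 - 12924 + 3*(-1200)*4639716) = 2626341 - (-18 - 12924 - 16702977600) = 2626341 - 1*(-16702990542) = 2626341 + 16702990542 = 16705616883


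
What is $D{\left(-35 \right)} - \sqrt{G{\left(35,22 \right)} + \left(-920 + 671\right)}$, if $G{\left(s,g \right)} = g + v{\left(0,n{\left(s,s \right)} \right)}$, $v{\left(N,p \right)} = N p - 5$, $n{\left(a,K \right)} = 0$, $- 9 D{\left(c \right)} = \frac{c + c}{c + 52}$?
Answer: $\frac{70}{153} - 2 i \sqrt{58} \approx 0.45752 - 15.232 i$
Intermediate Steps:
$D{\left(c \right)} = - \frac{2 c}{9 \left(52 + c\right)}$ ($D{\left(c \right)} = - \frac{\left(c + c\right) \frac{1}{c + 52}}{9} = - \frac{2 c \frac{1}{52 + c}}{9} = - \frac{2 c}{9 \left(52 + c\right)}$)
$v{\left(N,p \right)} = -5 + N p$
$G{\left(s,g \right)} = -5 + g$ ($G{\left(s,g \right)} = g + \left(-5 + 0 \cdot 0\right) = g + \left(-5 + 0\right) = g - 5 = -5 + g$)
$D{\left(-35 \right)} - \sqrt{G{\left(35,22 \right)} + \left(-920 + 671\right)} = \left(-2\right) \left(-35\right) \frac{1}{468 + 9 \left(-35\right)} - \sqrt{\left(-5 + 22\right) + \left(-920 + 671\right)} = \left(-2\right) \left(-35\right) \frac{1}{468 - 315} - \sqrt{17 - 249} = \left(-2\right) \left(-35\right) \frac{1}{153} - \sqrt{-232} = \left(-2\right) \left(-35\right) \frac{1}{153} - 2 i \sqrt{58} = \frac{70}{153} - 2 i \sqrt{58}$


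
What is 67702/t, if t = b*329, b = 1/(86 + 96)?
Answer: 1760252/47 ≈ 37452.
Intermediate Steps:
b = 1/182 ≈ 0.0054945
t = 47/26 (t = (1/182)*329 = 47/26 ≈ 1.8077)
67702/t = 67702/(47/26) = 67702*(26/47) = 1760252/47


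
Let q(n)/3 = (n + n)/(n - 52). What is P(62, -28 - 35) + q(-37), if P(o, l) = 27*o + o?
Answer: 154726/89 ≈ 1738.5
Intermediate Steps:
P(o, l) = 28*o
q(n) = 6*n/(-52 + n) (q(n) = 3*((n + n)/(n - 52)) = 3*((2*n)/(-52 + n)) = 3*(2*n/(-52 + n)) = 6*n/(-52 + n))
P(62, -28 - 35) + q(-37) = 28*62 + 6*(-37)/(-52 - 37) = 1736 + 6*(-37)/(-89) = 1736 + 6*(-37)*(-1/89) = 1736 + 222/89 = 154726/89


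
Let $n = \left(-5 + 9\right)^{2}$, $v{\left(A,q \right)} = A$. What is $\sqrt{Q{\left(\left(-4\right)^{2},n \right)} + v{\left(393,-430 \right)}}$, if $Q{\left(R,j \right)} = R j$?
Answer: $\sqrt{649} \approx 25.475$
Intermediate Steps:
$n = 16$ ($n = 4^{2} = 16$)
$\sqrt{Q{\left(\left(-4\right)^{2},n \right)} + v{\left(393,-430 \right)}} = \sqrt{\left(-4\right)^{2} \cdot 16 + 393} = \sqrt{16 \cdot 16 + 393} = \sqrt{256 + 393} = \sqrt{649}$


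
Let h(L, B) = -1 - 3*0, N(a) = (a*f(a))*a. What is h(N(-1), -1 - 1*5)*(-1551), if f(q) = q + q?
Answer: 1551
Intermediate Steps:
f(q) = 2*q
N(a) = 2*a**3 (N(a) = (a*(2*a))*a = (2*a**2)*a = 2*a**3)
h(L, B) = -1 (h(L, B) = -1 + 0 = -1)
h(N(-1), -1 - 1*5)*(-1551) = -1*(-1551) = 1551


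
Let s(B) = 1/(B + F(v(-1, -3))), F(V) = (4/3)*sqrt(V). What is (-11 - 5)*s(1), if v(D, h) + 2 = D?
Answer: -48/19 + 64*I*sqrt(3)/19 ≈ -2.5263 + 5.8343*I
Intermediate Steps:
v(D, h) = -2 + D
F(V) = 4*sqrt(V)/3 (F(V) = (4*(1/3))*sqrt(V) = 4*sqrt(V)/3)
s(B) = 1/(B + 4*I*sqrt(3)/3) (s(B) = 1/(B + 4*sqrt(-2 - 1)/3) = 1/(B + 4*sqrt(-3)/3) = 1/(B + 4*(I*sqrt(3))/3) = 1/(B + 4*I*sqrt(3)/3))
(-11 - 5)*s(1) = (-11 - 5)*(3/(3*1 + 4*I*sqrt(3))) = -48/(3 + 4*I*sqrt(3))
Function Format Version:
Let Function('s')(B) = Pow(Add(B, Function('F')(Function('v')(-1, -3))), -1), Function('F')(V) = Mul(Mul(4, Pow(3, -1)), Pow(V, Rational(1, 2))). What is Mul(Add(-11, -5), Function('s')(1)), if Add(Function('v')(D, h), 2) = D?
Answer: Add(Rational(-48, 19), Mul(Rational(64, 19), I, Pow(3, Rational(1, 2)))) ≈ Add(-2.5263, Mul(5.8343, I))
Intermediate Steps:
Function('v')(D, h) = Add(-2, D)
Function('F')(V) = Mul(Rational(4, 3), Pow(V, Rational(1, 2))) (Function('F')(V) = Mul(Mul(4, Rational(1, 3)), Pow(V, Rational(1, 2))) = Mul(Rational(4, 3), Pow(V, Rational(1, 2))))
Function('s')(B) = Pow(Add(B, Mul(Rational(4, 3), I, Pow(3, Rational(1, 2)))), -1) (Function('s')(B) = Pow(Add(B, Mul(Rational(4, 3), Pow(Add(-2, -1), Rational(1, 2)))), -1) = Pow(Add(B, Mul(Rational(4, 3), Pow(-3, Rational(1, 2)))), -1) = Pow(Add(B, Mul(Rational(4, 3), Mul(I, Pow(3, Rational(1, 2))))), -1) = Pow(Add(B, Mul(Rational(4, 3), I, Pow(3, Rational(1, 2)))), -1))
Mul(Add(-11, -5), Function('s')(1)) = Mul(Add(-11, -5), Mul(3, Pow(Add(Mul(3, 1), Mul(4, I, Pow(3, Rational(1, 2)))), -1))) = Mul(-16, Mul(3, Pow(Add(3, Mul(4, I, Pow(3, Rational(1, 2)))), -1))) = Mul(-48, Pow(Add(3, Mul(4, I, Pow(3, Rational(1, 2)))), -1))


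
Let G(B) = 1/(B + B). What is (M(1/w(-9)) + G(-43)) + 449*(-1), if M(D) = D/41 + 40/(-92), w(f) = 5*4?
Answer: -364491061/810980 ≈ -449.45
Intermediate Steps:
G(B) = 1/(2*B)
w(f) = 20
M(D) = -10/23 + D/41 (M(D) = D*(1/41) + 40*(-1/92) = D/41 - 10/23 = -10/23 + D/41)
(M(1/w(-9)) + G(-43)) + 449*(-1) = ((-10/23 + (1/41)/20) + (1/2)/(-43)) + 449*(-1) = ((-10/23 + (1/41)*(1/20)) + (1/2)*(-1/43)) - 449 = ((-10/23 + 1/820) - 1/86) - 449 = (-8177/18860 - 1/86) - 449 = -361041/810980 - 449 = -364491061/810980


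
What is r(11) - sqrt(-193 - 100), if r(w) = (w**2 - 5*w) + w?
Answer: 77 - I*sqrt(293) ≈ 77.0 - 17.117*I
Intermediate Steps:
r(w) = w**2 - 4*w
r(11) - sqrt(-193 - 100) = 11*(-4 + 11) - sqrt(-193 - 100) = 11*7 - sqrt(-293) = 77 - I*sqrt(293)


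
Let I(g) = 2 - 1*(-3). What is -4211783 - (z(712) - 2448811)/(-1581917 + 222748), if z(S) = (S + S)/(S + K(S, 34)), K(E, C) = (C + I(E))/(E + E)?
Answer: -5804252829360293150/1378098146663 ≈ -4.2118e+6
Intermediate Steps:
I(g) = 5 (I(g) = 2 + 3 = 5)
K(E, C) = (5 + C)/(2*E) (K(E, C) = (C + 5)/(E + E) = (5 + C)/((2*E)) = (5 + C)*(1/(2*E)) = (5 + C)/(2*E))
z(S) = 2*S/(S + 39/(2*S)) (z(S) = (S + S)/(S + (5 + 34)/(2*S)) = (2*S)/(S + (½)*39/S) = (2*S)/(S + 39/(2*S)) = 2*S/(S + 39/(2*S)))
-4211783 - (z(712) - 2448811)/(-1581917 + 222748) = -4211783 - (4*712²/(39 + 2*712²) - 2448811)/(-1581917 + 222748) = -4211783 - (4*506944/(39 + 2*506944) - 2448811)/(-1359169) = -4211783 - (4*506944/(39 + 1013888) - 2448811)*(-1)/1359169 = -4211783 - (4*506944/1013927 - 2448811)*(-1)/1359169 = -4211783 - (4*506944*(1/1013927) - 2448811)*(-1)/1359169 = -4211783 - (2027776/1013927 - 2448811)*(-1)/1359169 = -4211783 - (-2482913563021)*(-1)/(1013927*1359169) = -4211783 - 1*2482913563021/1378098146663 = -4211783 - 2482913563021/1378098146663 = -5804252829360293150/1378098146663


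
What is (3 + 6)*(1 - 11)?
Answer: -90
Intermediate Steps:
(3 + 6)*(1 - 11) = 9*(-10) = -90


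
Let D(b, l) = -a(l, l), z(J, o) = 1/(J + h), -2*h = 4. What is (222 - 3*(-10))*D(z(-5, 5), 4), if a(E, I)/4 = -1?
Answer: 1008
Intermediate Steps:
a(E, I) = -4 (a(E, I) = 4*(-1) = -4)
h = -2 (h = -½*4 = -2)
z(J, o) = 1/(-2 + J) (z(J, o) = 1/(J - 2) = 1/(-2 + J))
D(b, l) = 4 (D(b, l) = -1*(-4) = 4)
(222 - 3*(-10))*D(z(-5, 5), 4) = (222 - 3*(-10))*4 = (222 + 30)*4 = 252*4 = 1008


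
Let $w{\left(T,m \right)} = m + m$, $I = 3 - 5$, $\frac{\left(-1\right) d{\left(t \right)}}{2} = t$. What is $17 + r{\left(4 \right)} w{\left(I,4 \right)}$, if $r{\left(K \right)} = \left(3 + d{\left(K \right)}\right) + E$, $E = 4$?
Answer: $9$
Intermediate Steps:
$d{\left(t \right)} = - 2 t$
$I = -2$
$w{\left(T,m \right)} = 2 m$
$r{\left(K \right)} = 7 - 2 K$ ($r{\left(K \right)} = \left(3 - 2 K\right) + 4 = 7 - 2 K$)
$17 + r{\left(4 \right)} w{\left(I,4 \right)} = 17 + \left(7 - 8\right) 2 \cdot 4 = 17 + \left(7 - 8\right) 8 = 17 - 8 = 9$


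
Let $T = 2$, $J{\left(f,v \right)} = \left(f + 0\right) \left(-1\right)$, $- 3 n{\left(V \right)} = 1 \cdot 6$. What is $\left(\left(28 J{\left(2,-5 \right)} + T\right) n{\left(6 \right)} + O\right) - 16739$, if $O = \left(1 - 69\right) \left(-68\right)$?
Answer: $-12007$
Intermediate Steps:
$n{\left(V \right)} = -2$ ($n{\left(V \right)} = - \frac{1 \cdot 6}{3} = \left(- \frac{1}{3}\right) 6 = -2$)
$O = 4624$ ($O = \left(-68\right) \left(-68\right) = 4624$)
$J{\left(f,v \right)} = - f$ ($J{\left(f,v \right)} = f \left(-1\right) = - f$)
$\left(\left(28 J{\left(2,-5 \right)} + T\right) n{\left(6 \right)} + O\right) - 16739 = \left(\left(28 \left(\left(-1\right) 2\right) + 2\right) \left(-2\right) + 4624\right) - 16739 = \left(\left(28 \left(-2\right) + 2\right) \left(-2\right) + 4624\right) - 16739 = \left(\left(-56 + 2\right) \left(-2\right) + 4624\right) - 16739 = \left(\left(-54\right) \left(-2\right) + 4624\right) - 16739 = \left(108 + 4624\right) - 16739 = 4732 - 16739 = -12007$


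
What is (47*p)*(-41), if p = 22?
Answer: -42394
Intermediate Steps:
(47*p)*(-41) = (47*22)*(-41) = 1034*(-41) = -42394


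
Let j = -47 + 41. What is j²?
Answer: 36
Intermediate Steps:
j = -6
j² = (-6)² = 36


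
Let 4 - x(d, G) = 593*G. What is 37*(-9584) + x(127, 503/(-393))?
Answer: -139061093/393 ≈ -3.5385e+5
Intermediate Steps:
x(d, G) = 4 - 593*G
37*(-9584) + x(127, 503/(-393)) = 37*(-9584) + (4 - 298279/(-393)) = -354608 + (4 - 298279*(-1)/393) = -354608 + (4 - 593*(-503/393)) = -354608 + (4 + 298279/393) = -354608 + 299851/393 = -139061093/393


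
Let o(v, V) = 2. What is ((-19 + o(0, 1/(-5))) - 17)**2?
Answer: 1156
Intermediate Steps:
((-19 + o(0, 1/(-5))) - 17)**2 = ((-19 + 2) - 17)**2 = (-17 - 17)**2 = (-34)**2 = 1156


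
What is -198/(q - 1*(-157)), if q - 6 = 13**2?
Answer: -99/166 ≈ -0.59639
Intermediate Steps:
q = 175 (q = 6 + 13**2 = 6 + 169 = 175)
-198/(q - 1*(-157)) = -198/(175 - 1*(-157)) = -198/(175 + 157) = -198/332 = -198*1/332 = -99/166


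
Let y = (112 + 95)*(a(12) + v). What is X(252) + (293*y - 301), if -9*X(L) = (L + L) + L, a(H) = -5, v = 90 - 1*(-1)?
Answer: 5215601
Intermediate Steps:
v = 91 (v = 90 + 1 = 91)
y = 17802 (y = (112 + 95)*(-5 + 91) = 207*86 = 17802)
X(L) = -L/3 (X(L) = -((L + L) + L)/9 = -(2*L + L)/9 = -L/3)
X(252) + (293*y - 301) = -⅓*252 + (293*17802 - 301) = -84 + (5215986 - 301) = -84 + 5215685 = 5215601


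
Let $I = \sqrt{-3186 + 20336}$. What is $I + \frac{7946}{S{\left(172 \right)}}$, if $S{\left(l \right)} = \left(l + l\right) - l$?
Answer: $\frac{3973}{86} + 35 \sqrt{14} \approx 177.16$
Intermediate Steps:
$S{\left(l \right)} = l$ ($S{\left(l \right)} = 2 l - l = l$)
$I = 35 \sqrt{14}$ ($I = \sqrt{17150} = 35 \sqrt{14} \approx 130.96$)
$I + \frac{7946}{S{\left(172 \right)}} = 35 \sqrt{14} + \frac{7946}{172} = 35 \sqrt{14} + 7946 \cdot \frac{1}{172} = 35 \sqrt{14} + \frac{3973}{86} = \frac{3973}{86} + 35 \sqrt{14}$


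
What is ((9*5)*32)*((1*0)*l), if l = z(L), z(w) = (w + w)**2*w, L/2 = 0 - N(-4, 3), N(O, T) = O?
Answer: 0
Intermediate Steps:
L = 8 (L = 2*(0 - 1*(-4)) = 2*(0 + 4) = 2*4 = 8)
z(w) = 4*w**3 (z(w) = (2*w)**2*w = (4*w**2)*w = 4*w**3)
l = 2048 (l = 4*8**3 = 4*512 = 2048)
((9*5)*32)*((1*0)*l) = ((9*5)*32)*((1*0)*2048) = (45*32)*(0*2048) = 1440*0 = 0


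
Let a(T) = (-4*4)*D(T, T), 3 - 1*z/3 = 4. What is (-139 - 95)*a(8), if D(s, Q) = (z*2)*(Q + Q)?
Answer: -359424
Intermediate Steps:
z = -3 (z = 9 - 3*4 = 9 - 12 = -3)
D(s, Q) = -12*Q (D(s, Q) = (-3*2)*(Q + Q) = -12*Q)
a(T) = 192*T (a(T) = (-4*4)*(-12*T) = -(-192)*T = 192*T)
(-139 - 95)*a(8) = (-139 - 95)*(192*8) = -234*1536 = -359424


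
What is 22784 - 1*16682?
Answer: 6102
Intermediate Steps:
22784 - 1*16682 = 22784 - 16682 = 6102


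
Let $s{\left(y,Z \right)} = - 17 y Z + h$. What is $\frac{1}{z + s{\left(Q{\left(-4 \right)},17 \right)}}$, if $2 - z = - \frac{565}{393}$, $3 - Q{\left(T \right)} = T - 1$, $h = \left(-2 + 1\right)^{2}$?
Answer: $- \frac{393}{906872} \approx -0.00043336$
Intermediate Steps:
$h = 1$ ($h = \left(-1\right)^{2} = 1$)
$Q{\left(T \right)} = 4 - T$ ($Q{\left(T \right)} = 3 - \left(T - 1\right) = 3 - \left(-1 + T\right) = 4 - T$)
$s{\left(y,Z \right)} = 1 - 17 Z y$ ($s{\left(y,Z \right)} = - 17 y Z + 1 = - 17 Z y + 1 = 1 - 17 Z y$)
$z = \frac{1351}{393}$ ($z = 2 - - \frac{565}{393} = 2 + \frac{565}{393} = \frac{1351}{393} \approx 3.4377$)
$\frac{1}{z + s{\left(Q{\left(-4 \right)},17 \right)}} = \frac{1}{\frac{1351}{393} + \left(1 - 289 \left(4 - -4\right)\right)} = \frac{1}{\frac{1351}{393} + \left(1 - 289 \left(4 + 4\right)\right)} = \frac{1}{\frac{1351}{393} + \left(1 - 289 \cdot 8\right)} = \frac{1}{\frac{1351}{393} + \left(1 - 2312\right)} = \frac{1}{\frac{1351}{393} - 2311} = \frac{1}{- \frac{906872}{393}} = - \frac{393}{906872}$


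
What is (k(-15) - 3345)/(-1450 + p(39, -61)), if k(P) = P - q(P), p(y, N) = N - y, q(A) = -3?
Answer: 3357/1550 ≈ 2.1658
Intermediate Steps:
k(P) = 3 + P (k(P) = P - 1*(-3) = P + 3 = 3 + P)
(k(-15) - 3345)/(-1450 + p(39, -61)) = ((3 - 15) - 3345)/(-1450 + (-61 - 1*39)) = (-12 - 3345)/(-1450 + (-61 - 39)) = -3357/(-1450 - 100) = -3357/(-1550) = -3357*(-1/1550) = 3357/1550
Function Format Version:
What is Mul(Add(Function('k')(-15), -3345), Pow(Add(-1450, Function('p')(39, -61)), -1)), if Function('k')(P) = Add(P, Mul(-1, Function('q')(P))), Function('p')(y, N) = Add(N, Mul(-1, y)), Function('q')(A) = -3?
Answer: Rational(3357, 1550) ≈ 2.1658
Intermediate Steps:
Function('k')(P) = Add(3, P) (Function('k')(P) = Add(P, Mul(-1, -3)) = Add(P, 3) = Add(3, P))
Mul(Add(Function('k')(-15), -3345), Pow(Add(-1450, Function('p')(39, -61)), -1)) = Mul(Add(Add(3, -15), -3345), Pow(Add(-1450, Add(-61, Mul(-1, 39))), -1)) = Mul(Add(-12, -3345), Pow(Add(-1450, Add(-61, -39)), -1)) = Mul(-3357, Pow(Add(-1450, -100), -1)) = Mul(-3357, Pow(-1550, -1)) = Mul(-3357, Rational(-1, 1550)) = Rational(3357, 1550)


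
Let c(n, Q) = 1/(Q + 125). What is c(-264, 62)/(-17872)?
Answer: -1/3342064 ≈ -2.9922e-7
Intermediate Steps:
c(n, Q) = 1/(125 + Q)
c(-264, 62)/(-17872) = 1/((125 + 62)*(-17872)) = -1/17872/187 = (1/187)*(-1/17872) = -1/3342064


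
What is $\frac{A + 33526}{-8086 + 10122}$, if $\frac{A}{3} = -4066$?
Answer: $\frac{5332}{509} \approx 10.475$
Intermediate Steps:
$A = -12198$ ($A = 3 \left(-4066\right) = -12198$)
$\frac{A + 33526}{-8086 + 10122} = \frac{-12198 + 33526}{-8086 + 10122} = \frac{21328}{2036} = 21328 \cdot \frac{1}{2036} = \frac{5332}{509}$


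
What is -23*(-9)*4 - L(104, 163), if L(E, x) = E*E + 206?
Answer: -10194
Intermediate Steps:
L(E, x) = 206 + E² (L(E, x) = E² + 206 = 206 + E²)
-23*(-9)*4 - L(104, 163) = -23*(-9)*4 - (206 + 104²) = 207*4 - (206 + 10816) = 828 - 1*11022 = 828 - 11022 = -10194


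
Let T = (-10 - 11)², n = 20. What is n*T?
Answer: 8820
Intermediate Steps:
T = 441 (T = (-21)² = 441)
n*T = 20*441 = 8820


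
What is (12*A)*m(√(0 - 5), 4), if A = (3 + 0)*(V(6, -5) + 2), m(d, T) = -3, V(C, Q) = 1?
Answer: -324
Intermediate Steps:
A = 9 (A = (3 + 0)*(1 + 2) = 3*3 = 9)
(12*A)*m(√(0 - 5), 4) = (12*9)*(-3) = 108*(-3) = -324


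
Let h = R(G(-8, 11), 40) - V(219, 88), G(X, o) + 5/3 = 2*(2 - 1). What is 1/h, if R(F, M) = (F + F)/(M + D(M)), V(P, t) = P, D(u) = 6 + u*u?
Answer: -2469/540710 ≈ -0.0045662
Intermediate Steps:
D(u) = 6 + u²
G(X, o) = ⅓ (G(X, o) = -5/3 + 2*(2 - 1) = -5/3 + 2*1 = -5/3 + 2 = ⅓)
R(F, M) = 2*F/(6 + M + M²) (R(F, M) = (F + F)/(M + (6 + M²)) = (2*F)/(6 + M + M²) = 2*F/(6 + M + M²))
h = -540710/2469 (h = 2*(⅓)/(6 + 40 + 40²) - 1*219 = 2*(⅓)/(6 + 40 + 1600) - 219 = 2*(⅓)/1646 - 219 = 2*(⅓)*(1/1646) - 219 = 1/2469 - 219 = -540710/2469 ≈ -219.00)
1/h = 1/(-540710/2469) = -2469/540710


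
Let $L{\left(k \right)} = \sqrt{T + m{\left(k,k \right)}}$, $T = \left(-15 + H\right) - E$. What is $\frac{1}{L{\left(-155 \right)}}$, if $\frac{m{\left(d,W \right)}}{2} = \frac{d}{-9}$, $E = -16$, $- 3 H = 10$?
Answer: $\frac{3}{17} \approx 0.17647$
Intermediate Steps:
$H = - \frac{10}{3}$ ($H = \left(- \frac{1}{3}\right) 10 = - \frac{10}{3} \approx -3.3333$)
$m{\left(d,W \right)} = - \frac{2 d}{9}$ ($m{\left(d,W \right)} = 2 \frac{d}{-9} = 2 d \left(- \frac{1}{9}\right) = 2 \left(- \frac{d}{9}\right) = - \frac{2 d}{9}$)
$T = - \frac{7}{3}$ ($T = \left(-15 - \frac{10}{3}\right) - -16 = - \frac{55}{3} + 16 = - \frac{7}{3} \approx -2.3333$)
$L{\left(k \right)} = \sqrt{- \frac{7}{3} - \frac{2 k}{9}}$
$\frac{1}{L{\left(-155 \right)}} = \frac{1}{\frac{1}{3} \sqrt{-21 - -310}} = \frac{1}{\frac{1}{3} \sqrt{-21 + 310}} = \frac{1}{\frac{1}{3} \sqrt{289}} = \frac{1}{\frac{1}{3} \cdot 17} = \frac{1}{\frac{17}{3}} = \frac{3}{17}$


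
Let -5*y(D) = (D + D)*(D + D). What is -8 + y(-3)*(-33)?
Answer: 1148/5 ≈ 229.60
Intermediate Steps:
y(D) = -4*D²/5 (y(D) = -(D + D)*(D + D)/5 = -2*D*2*D/5 = -4*D²/5)
-8 + y(-3)*(-33) = -8 - ⅘*(-3)²*(-33) = -8 - ⅘*9*(-33) = -8 - 36/5*(-33) = -8 + 1188/5 = 1148/5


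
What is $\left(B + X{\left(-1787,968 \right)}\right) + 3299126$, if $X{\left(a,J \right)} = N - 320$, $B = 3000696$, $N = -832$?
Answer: $6298670$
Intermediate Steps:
$X{\left(a,J \right)} = -1152$ ($X{\left(a,J \right)} = -832 - 320 = -1152$)
$\left(B + X{\left(-1787,968 \right)}\right) + 3299126 = \left(3000696 - 1152\right) + 3299126 = 2999544 + 3299126 = 6298670$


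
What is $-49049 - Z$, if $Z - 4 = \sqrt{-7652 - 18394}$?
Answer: $-49053 - 3 i \sqrt{2894} \approx -49053.0 - 161.39 i$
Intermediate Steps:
$Z = 4 + 3 i \sqrt{2894}$ ($Z = 4 + \sqrt{-7652 - 18394} = 4 + \sqrt{-26046} = 4 + 3 i \sqrt{2894} \approx 4.0 + 161.39 i$)
$-49049 - Z = -49049 - \left(4 + 3 i \sqrt{2894}\right) = -49053 - 3 i \sqrt{2894}$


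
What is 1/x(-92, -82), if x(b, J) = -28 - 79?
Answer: -1/107 ≈ -0.0093458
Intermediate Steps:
x(b, J) = -107
1/x(-92, -82) = 1/(-107) = -1/107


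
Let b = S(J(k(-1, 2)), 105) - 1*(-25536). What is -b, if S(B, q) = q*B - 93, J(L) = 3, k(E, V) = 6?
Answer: -25758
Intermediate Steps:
S(B, q) = -93 + B*q (S(B, q) = B*q - 93 = -93 + B*q)
b = 25758 (b = (-93 + 3*105) - 1*(-25536) = (-93 + 315) + 25536 = 222 + 25536 = 25758)
-b = -1*25758 = -25758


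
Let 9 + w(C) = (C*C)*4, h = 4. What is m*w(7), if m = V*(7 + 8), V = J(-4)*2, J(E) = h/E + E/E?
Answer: 0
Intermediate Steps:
J(E) = 1 + 4/E (J(E) = 4/E + E/E = 4/E + 1 = 1 + 4/E)
w(C) = -9 + 4*C**2 (w(C) = -9 + (C*C)*4 = -9 + C**2*4 = -9 + 4*C**2)
V = 0 (V = ((4 - 4)/(-4))*2 = -1/4*0*2 = 0*2 = 0)
m = 0 (m = 0*(7 + 8) = 0*15 = 0)
m*w(7) = 0*(-9 + 4*7**2) = 0*(-9 + 4*49) = 0*(-9 + 196) = 0*187 = 0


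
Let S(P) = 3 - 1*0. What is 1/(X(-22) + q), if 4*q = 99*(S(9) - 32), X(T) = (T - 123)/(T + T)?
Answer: -11/7859 ≈ -0.0013997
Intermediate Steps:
S(P) = 3 (S(P) = 3 + 0 = 3)
X(T) = (-123 + T)/(2*T) (X(T) = (-123 + T)/((2*T)) = (-123 + T)*(1/(2*T)) = (-123 + T)/(2*T))
q = -2871/4 (q = (99*(3 - 32))/4 = (99*(-29))/4 = (1/4)*(-2871) = -2871/4 ≈ -717.75)
1/(X(-22) + q) = 1/((1/2)*(-123 - 22)/(-22) - 2871/4) = 1/((1/2)*(-1/22)*(-145) - 2871/4) = 1/(145/44 - 2871/4) = 1/(-7859/11) = -11/7859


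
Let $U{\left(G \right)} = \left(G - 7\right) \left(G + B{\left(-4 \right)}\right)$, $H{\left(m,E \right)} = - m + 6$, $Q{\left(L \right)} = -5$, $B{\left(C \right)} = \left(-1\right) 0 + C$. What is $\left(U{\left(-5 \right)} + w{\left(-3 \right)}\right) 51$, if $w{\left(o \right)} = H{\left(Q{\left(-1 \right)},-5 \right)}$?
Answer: $6069$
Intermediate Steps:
$B{\left(C \right)} = C$ ($B{\left(C \right)} = 0 + C = C$)
$H{\left(m,E \right)} = 6 - m$
$w{\left(o \right)} = 11$ ($w{\left(o \right)} = 6 - -5 = 6 + 5 = 11$)
$U{\left(G \right)} = \left(-7 + G\right) \left(-4 + G\right)$ ($U{\left(G \right)} = \left(G - 7\right) \left(G - 4\right) = \left(-7 + G\right) \left(-4 + G\right)$)
$\left(U{\left(-5 \right)} + w{\left(-3 \right)}\right) 51 = \left(\left(28 + \left(-5\right)^{2} - -55\right) + 11\right) 51 = \left(\left(28 + 25 + 55\right) + 11\right) 51 = \left(108 + 11\right) 51 = 119 \cdot 51 = 6069$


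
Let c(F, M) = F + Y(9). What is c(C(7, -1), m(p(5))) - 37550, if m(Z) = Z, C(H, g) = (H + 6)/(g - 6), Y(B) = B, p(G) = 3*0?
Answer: -262800/7 ≈ -37543.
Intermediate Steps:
p(G) = 0
C(H, g) = (6 + H)/(-6 + g)
c(F, M) = 9 + F (c(F, M) = F + 9 = 9 + F)
c(C(7, -1), m(p(5))) - 37550 = (9 + (6 + 7)/(-6 - 1)) - 37550 = (9 + 13/(-7)) - 37550 = (9 - ⅐*13) - 37550 = (9 - 13/7) - 37550 = 50/7 - 37550 = -262800/7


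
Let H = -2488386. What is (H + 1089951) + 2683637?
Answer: 1285202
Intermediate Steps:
(H + 1089951) + 2683637 = (-2488386 + 1089951) + 2683637 = -1398435 + 2683637 = 1285202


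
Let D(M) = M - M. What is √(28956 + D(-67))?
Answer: 2*√7239 ≈ 170.16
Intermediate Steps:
D(M) = 0
√(28956 + D(-67)) = √(28956 + 0) = √28956 = 2*√7239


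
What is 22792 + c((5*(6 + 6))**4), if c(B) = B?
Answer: 12982792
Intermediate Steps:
22792 + c((5*(6 + 6))**4) = 22792 + (5*(6 + 6))**4 = 22792 + (5*12)**4 = 22792 + 60**4 = 22792 + 12960000 = 12982792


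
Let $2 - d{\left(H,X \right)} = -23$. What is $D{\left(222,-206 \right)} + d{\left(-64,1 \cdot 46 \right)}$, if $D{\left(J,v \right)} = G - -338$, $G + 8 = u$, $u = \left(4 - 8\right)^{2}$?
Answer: $371$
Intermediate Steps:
$u = 16$ ($u = \left(-4\right)^{2} = 16$)
$G = 8$ ($G = -8 + 16 = 8$)
$d{\left(H,X \right)} = 25$ ($d{\left(H,X \right)} = 2 - -23 = 2 + 23 = 25$)
$D{\left(J,v \right)} = 346$ ($D{\left(J,v \right)} = 8 - -338 = 8 + 338 = 346$)
$D{\left(222,-206 \right)} + d{\left(-64,1 \cdot 46 \right)} = 346 + 25 = 371$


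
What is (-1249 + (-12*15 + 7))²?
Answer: 2022084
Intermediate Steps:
(-1249 + (-12*15 + 7))² = (-1249 + (-180 + 7))² = (-1249 - 173)² = (-1422)² = 2022084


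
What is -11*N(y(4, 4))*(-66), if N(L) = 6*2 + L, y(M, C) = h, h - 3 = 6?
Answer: 15246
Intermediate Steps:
h = 9 (h = 3 + 6 = 9)
y(M, C) = 9
N(L) = 12 + L
-11*N(y(4, 4))*(-66) = -11*(12 + 9)*(-66) = -11*21*(-66) = -231*(-66) = 15246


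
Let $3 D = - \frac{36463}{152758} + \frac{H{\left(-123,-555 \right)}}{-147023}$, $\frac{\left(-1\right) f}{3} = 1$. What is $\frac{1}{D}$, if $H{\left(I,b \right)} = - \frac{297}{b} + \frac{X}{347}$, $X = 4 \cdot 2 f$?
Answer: $- \frac{4325254850896890}{344147522417609} \approx -12.568$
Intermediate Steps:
$f = -3$ ($f = \left(-3\right) 1 = -3$)
$X = -24$ ($X = 4 \cdot 2 \left(-3\right) = 8 \left(-3\right) = -24$)
$H{\left(I,b \right)} = - \frac{24}{347} - \frac{297}{b}$ ($H{\left(I,b \right)} = - \frac{297}{b} - \frac{24}{347} = - \frac{24}{347} - \frac{297}{b}$)
$D = - \frac{344147522417609}{4325254850896890}$ ($D = \frac{- \frac{36463}{152758} + \frac{- \frac{24}{347} - \frac{297}{-555}}{-147023}}{3} = \frac{\left(-36463\right) \frac{1}{152758} + \left(- \frac{24}{347} - - \frac{99}{185}\right) \left(- \frac{1}{147023}\right)}{3} = \frac{- \frac{36463}{152758} + \left(- \frac{24}{347} + \frac{99}{185}\right) \left(- \frac{1}{147023}\right)}{3} = \frac{- \frac{36463}{152758} + \frac{29913}{64195} \left(- \frac{1}{147023}\right)}{3} = \frac{- \frac{36463}{152758} - \frac{29913}{9438141485}}{3} = \frac{1}{3} \left(- \frac{344147522417609}{1441751616965630}\right) = - \frac{344147522417609}{4325254850896890} \approx -0.079567$)
$\frac{1}{D} = \frac{1}{- \frac{344147522417609}{4325254850896890}} = - \frac{4325254850896890}{344147522417609}$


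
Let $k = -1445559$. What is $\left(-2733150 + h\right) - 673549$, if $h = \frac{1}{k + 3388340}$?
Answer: $- \frac{6618470089918}{1942781} \approx -3.4067 \cdot 10^{6}$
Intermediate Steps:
$h = \frac{1}{1942781}$ ($h = \frac{1}{-1445559 + 3388340} = \frac{1}{1942781} \approx 5.1473 \cdot 10^{-7}$)
$\left(-2733150 + h\right) - 673549 = \left(-2733150 + \frac{1}{1942781}\right) - 673549 = - \frac{5309911890149}{1942781} - 673549 = - \frac{6618470089918}{1942781}$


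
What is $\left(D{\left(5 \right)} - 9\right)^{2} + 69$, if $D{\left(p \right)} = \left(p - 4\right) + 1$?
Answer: $118$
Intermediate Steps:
$D{\left(p \right)} = -3 + p$ ($D{\left(p \right)} = \left(-4 + p\right) + 1 = -3 + p$)
$\left(D{\left(5 \right)} - 9\right)^{2} + 69 = \left(\left(-3 + 5\right) - 9\right)^{2} + 69 = \left(2 - 9\right)^{2} + 69 = \left(-7\right)^{2} + 69 = 49 + 69 = 118$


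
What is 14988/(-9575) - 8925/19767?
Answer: -127241557/63089675 ≈ -2.0168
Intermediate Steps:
14988/(-9575) - 8925/19767 = 14988*(-1/9575) - 8925*1/19767 = -14988/9575 - 2975/6589 = -127241557/63089675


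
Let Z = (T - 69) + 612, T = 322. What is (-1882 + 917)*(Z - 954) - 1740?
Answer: 84145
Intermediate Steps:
Z = 865 (Z = (322 - 69) + 612 = 253 + 612 = 865)
(-1882 + 917)*(Z - 954) - 1740 = (-1882 + 917)*(865 - 954) - 1740 = -965*(-89) - 1740 = 85885 - 1740 = 84145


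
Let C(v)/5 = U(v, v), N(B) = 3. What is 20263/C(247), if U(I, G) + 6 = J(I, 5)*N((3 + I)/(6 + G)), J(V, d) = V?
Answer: 20263/3675 ≈ 5.5137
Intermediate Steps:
U(I, G) = -6 + 3*I (U(I, G) = -6 + I*3 = -6 + 3*I)
C(v) = -30 + 15*v (C(v) = 5*(-6 + 3*v) = -30 + 15*v)
20263/C(247) = 20263/(-30 + 15*247) = 20263/(-30 + 3705) = 20263/3675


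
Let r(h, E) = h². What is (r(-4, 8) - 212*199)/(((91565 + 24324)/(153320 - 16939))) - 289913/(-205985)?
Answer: -91129291843951/1836261205 ≈ -49628.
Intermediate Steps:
(r(-4, 8) - 212*199)/(((91565 + 24324)/(153320 - 16939))) - 289913/(-205985) = ((-4)² - 212*199)/(((91565 + 24324)/(153320 - 16939))) - 289913/(-205985) = (16 - 42188)/((115889/136381)) - 289913*(-1/205985) = -42172/(115889*(1/136381)) + 22301/15845 = -42172/115889/136381 + 22301/15845 = -42172*136381/115889 + 22301/15845 = -5751459532/115889 + 22301/15845 = -91129291843951/1836261205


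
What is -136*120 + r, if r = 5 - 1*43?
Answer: -16358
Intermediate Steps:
r = -38 (r = 5 - 43 = -38)
-136*120 + r = -136*120 - 38 = -16320 - 38 = -16358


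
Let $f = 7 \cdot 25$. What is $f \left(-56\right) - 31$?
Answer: $-9831$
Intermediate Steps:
$f = 175$
$f \left(-56\right) - 31 = 175 \left(-56\right) - 31 = -9800 - 31 = -9831$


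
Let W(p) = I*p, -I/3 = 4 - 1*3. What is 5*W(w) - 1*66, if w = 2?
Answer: -96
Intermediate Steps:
I = -3 (I = -3*(4 - 1*3) = -3*(4 - 3) = -3*1 = -3)
W(p) = -3*p
5*W(w) - 1*66 = 5*(-3*2) - 1*66 = 5*(-6) - 66 = -30 - 66 = -96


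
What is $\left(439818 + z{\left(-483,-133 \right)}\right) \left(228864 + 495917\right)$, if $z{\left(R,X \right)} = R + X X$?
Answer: $331242311744$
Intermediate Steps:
$z{\left(R,X \right)} = R + X^{2}$
$\left(439818 + z{\left(-483,-133 \right)}\right) \left(228864 + 495917\right) = \left(439818 - \left(483 - \left(-133\right)^{2}\right)\right) \left(228864 + 495917\right) = \left(439818 + \left(-483 + 17689\right)\right) 724781 = \left(439818 + 17206\right) 724781 = 457024 \cdot 724781 = 331242311744$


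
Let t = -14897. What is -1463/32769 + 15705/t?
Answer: -48766496/44378163 ≈ -1.0989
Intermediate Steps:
-1463/32769 + 15705/t = -1463/32769 + 15705/(-14897) = -1463*1/32769 + 15705*(-1/14897) = -133/2979 - 15705/14897 = -48766496/44378163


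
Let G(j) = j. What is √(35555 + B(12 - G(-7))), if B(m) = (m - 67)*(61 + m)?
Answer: √31715 ≈ 178.09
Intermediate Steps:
B(m) = (-67 + m)*(61 + m)
√(35555 + B(12 - G(-7))) = √(35555 + (-4087 + (12 - 1*(-7))² - 6*(12 - 1*(-7)))) = √(35555 + (-4087 + (12 + 7)² - 6*(12 + 7))) = √(35555 + (-4087 + 19² - 6*19)) = √(35555 + (-4087 + 361 - 114)) = √(35555 - 3840) = √31715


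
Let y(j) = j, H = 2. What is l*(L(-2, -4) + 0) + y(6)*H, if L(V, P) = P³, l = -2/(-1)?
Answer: -116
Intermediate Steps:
l = 2 (l = -2*(-1) = 2)
l*(L(-2, -4) + 0) + y(6)*H = 2*((-4)³ + 0) + 6*2 = 2*(-64 + 0) + 12 = 2*(-64) + 12 = -128 + 12 = -116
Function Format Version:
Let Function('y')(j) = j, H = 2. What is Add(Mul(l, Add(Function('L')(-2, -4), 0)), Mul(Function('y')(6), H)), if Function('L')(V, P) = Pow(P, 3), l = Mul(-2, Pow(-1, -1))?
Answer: -116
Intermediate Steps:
l = 2 (l = Mul(-2, -1) = 2)
Add(Mul(l, Add(Function('L')(-2, -4), 0)), Mul(Function('y')(6), H)) = Add(Mul(2, Add(Pow(-4, 3), 0)), Mul(6, 2)) = Add(Mul(2, Add(-64, 0)), 12) = Add(Mul(2, -64), 12) = Add(-128, 12) = -116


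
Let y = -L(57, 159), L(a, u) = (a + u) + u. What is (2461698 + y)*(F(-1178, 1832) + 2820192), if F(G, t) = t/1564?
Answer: 2714089869986190/391 ≈ 6.9414e+12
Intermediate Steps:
F(G, t) = t/1564 (F(G, t) = t*(1/1564) = t/1564)
L(a, u) = a + 2*u
y = -375 (y = -(57 + 2*159) = -(57 + 318) = -1*375 = -375)
(2461698 + y)*(F(-1178, 1832) + 2820192) = (2461698 - 375)*((1/1564)*1832 + 2820192) = 2461323*(458/391 + 2820192) = 2461323*(1102695530/391) = 2714089869986190/391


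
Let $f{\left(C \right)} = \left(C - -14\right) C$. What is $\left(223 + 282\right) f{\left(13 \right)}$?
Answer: $177255$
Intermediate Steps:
$f{\left(C \right)} = C \left(14 + C\right)$ ($f{\left(C \right)} = \left(C + 14\right) C = \left(14 + C\right) C = C \left(14 + C\right)$)
$\left(223 + 282\right) f{\left(13 \right)} = \left(223 + 282\right) 13 \left(14 + 13\right) = 505 \cdot 13 \cdot 27 = 505 \cdot 351 = 177255$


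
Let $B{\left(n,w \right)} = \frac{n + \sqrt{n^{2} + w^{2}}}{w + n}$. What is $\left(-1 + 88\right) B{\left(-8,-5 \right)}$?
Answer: $\frac{696}{13} - \frac{87 \sqrt{89}}{13} \approx -9.5966$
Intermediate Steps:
$B{\left(n,w \right)} = \frac{n + \sqrt{n^{2} + w^{2}}}{n + w}$
$\left(-1 + 88\right) B{\left(-8,-5 \right)} = \left(-1 + 88\right) \frac{-8 + \sqrt{\left(-8\right)^{2} + \left(-5\right)^{2}}}{-8 - 5} = 87 \frac{-8 + \sqrt{64 + 25}}{-13} = 87 \left(- \frac{-8 + \sqrt{89}}{13}\right) = 87 \left(\frac{8}{13} - \frac{\sqrt{89}}{13}\right) = \frac{696}{13} - \frac{87 \sqrt{89}}{13}$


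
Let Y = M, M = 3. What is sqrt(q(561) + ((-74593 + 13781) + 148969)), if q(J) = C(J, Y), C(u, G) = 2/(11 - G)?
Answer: 3*sqrt(39181)/2 ≈ 296.91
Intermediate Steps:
Y = 3
q(J) = 1/4 (q(J) = -2/(-11 + 3) = -2/(-8) = -2*(-1/8) = 1/4)
sqrt(q(561) + ((-74593 + 13781) + 148969)) = sqrt(1/4 + ((-74593 + 13781) + 148969)) = sqrt(1/4 + (-60812 + 148969)) = sqrt(1/4 + 88157) = sqrt(352629/4) = 3*sqrt(39181)/2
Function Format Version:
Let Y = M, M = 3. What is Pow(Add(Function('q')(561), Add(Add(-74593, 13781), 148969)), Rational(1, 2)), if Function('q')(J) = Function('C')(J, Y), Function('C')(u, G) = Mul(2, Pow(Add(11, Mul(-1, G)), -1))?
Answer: Mul(Rational(3, 2), Pow(39181, Rational(1, 2))) ≈ 296.91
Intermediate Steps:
Y = 3
Function('q')(J) = Rational(1, 4) (Function('q')(J) = Mul(-2, Pow(Add(-11, 3), -1)) = Mul(-2, Pow(-8, -1)) = Mul(-2, Rational(-1, 8)) = Rational(1, 4))
Pow(Add(Function('q')(561), Add(Add(-74593, 13781), 148969)), Rational(1, 2)) = Pow(Add(Rational(1, 4), Add(Add(-74593, 13781), 148969)), Rational(1, 2)) = Pow(Add(Rational(1, 4), Add(-60812, 148969)), Rational(1, 2)) = Pow(Add(Rational(1, 4), 88157), Rational(1, 2)) = Pow(Rational(352629, 4), Rational(1, 2)) = Mul(Rational(3, 2), Pow(39181, Rational(1, 2)))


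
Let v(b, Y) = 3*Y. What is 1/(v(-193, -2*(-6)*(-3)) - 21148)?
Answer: -1/21256 ≈ -4.7046e-5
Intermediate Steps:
1/(v(-193, -2*(-6)*(-3)) - 21148) = 1/(3*(-2*(-6)*(-3)) - 21148) = 1/(3*(12*(-3)) - 21148) = 1/(3*(-36) - 21148) = 1/(-108 - 21148) = 1/(-21256) = -1/21256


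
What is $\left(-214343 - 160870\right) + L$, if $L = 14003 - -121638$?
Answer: $-239572$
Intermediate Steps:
$L = 135641$ ($L = 14003 + 121638 = 135641$)
$\left(-214343 - 160870\right) + L = \left(-214343 - 160870\right) + 135641 = -375213 + 135641 = -239572$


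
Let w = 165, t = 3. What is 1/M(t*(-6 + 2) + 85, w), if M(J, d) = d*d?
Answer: 1/27225 ≈ 3.6731e-5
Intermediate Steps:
M(J, d) = d**2
1/M(t*(-6 + 2) + 85, w) = 1/(165**2) = 1/27225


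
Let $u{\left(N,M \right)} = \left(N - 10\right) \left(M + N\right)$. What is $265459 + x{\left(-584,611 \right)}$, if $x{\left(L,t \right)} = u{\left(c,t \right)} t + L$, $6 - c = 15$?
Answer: $-6723743$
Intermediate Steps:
$c = -9$ ($c = 6 - 15 = -9$)
$u{\left(N,M \right)} = \left(-10 + N\right) \left(M + N\right)$
$x{\left(L,t \right)} = L + t \left(171 - 19 t\right)$ ($x{\left(L,t \right)} = \left(\left(-9\right)^{2} - 10 t - -90 + t \left(-9\right)\right) t + L = \left(81 - 10 t + 90 - 9 t\right) t + L = \left(171 - 19 t\right) t + L = t \left(171 - 19 t\right) + L = L + t \left(171 - 19 t\right)$)
$265459 + x{\left(-584,611 \right)} = 265459 + \left(-584 + 19 \cdot 611 \left(9 - 611\right)\right) = 265459 + \left(-584 + 19 \cdot 611 \left(-602\right)\right) = 265459 - 6989202 = -6723743$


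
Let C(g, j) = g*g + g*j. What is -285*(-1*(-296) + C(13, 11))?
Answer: -173280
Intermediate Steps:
C(g, j) = g² + g*j
-285*(-1*(-296) + C(13, 11)) = -285*(-1*(-296) + 13*(13 + 11)) = -285*(296 + 13*24) = -285*(296 + 312) = -285*608 = -173280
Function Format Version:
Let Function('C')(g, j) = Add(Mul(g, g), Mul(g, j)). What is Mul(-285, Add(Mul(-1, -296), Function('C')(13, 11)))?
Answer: -173280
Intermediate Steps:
Function('C')(g, j) = Add(Pow(g, 2), Mul(g, j))
Mul(-285, Add(Mul(-1, -296), Function('C')(13, 11))) = Mul(-285, Add(Mul(-1, -296), Mul(13, Add(13, 11)))) = Mul(-285, Add(296, Mul(13, 24))) = Mul(-285, Add(296, 312)) = Mul(-285, 608) = -173280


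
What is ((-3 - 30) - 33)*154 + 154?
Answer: -10010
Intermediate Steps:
((-3 - 30) - 33)*154 + 154 = (-33 - 33)*154 + 154 = -66*154 + 154 = -10164 + 154 = -10010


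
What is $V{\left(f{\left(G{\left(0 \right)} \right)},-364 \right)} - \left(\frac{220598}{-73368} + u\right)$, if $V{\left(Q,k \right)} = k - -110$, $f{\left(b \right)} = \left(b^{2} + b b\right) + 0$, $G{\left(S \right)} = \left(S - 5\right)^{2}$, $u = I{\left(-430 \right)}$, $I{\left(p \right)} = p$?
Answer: $\frac{6566683}{36684} \approx 179.01$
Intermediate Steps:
$u = -430$
$G{\left(S \right)} = \left(-5 + S\right)^{2}$
$f{\left(b \right)} = 2 b^{2}$ ($f{\left(b \right)} = \left(b^{2} + b^{2}\right) + 0 = 2 b^{2} + 0 = 2 b^{2}$)
$V{\left(Q,k \right)} = 110 + k$ ($V{\left(Q,k \right)} = k + 110 = 110 + k$)
$V{\left(f{\left(G{\left(0 \right)} \right)},-364 \right)} - \left(\frac{220598}{-73368} + u\right) = \left(110 - 364\right) - \left(\frac{220598}{-73368} - 430\right) = -254 - \left(220598 \left(- \frac{1}{73368}\right) - 430\right) = -254 - \left(- \frac{110299}{36684} - 430\right) = -254 - - \frac{15884419}{36684} = -254 + \frac{15884419}{36684} = \frac{6566683}{36684}$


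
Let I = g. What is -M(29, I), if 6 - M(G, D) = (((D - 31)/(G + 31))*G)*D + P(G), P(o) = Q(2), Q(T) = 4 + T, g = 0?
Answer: 0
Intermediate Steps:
I = 0
P(o) = 6 (P(o) = 4 + 2 = 6)
M(G, D) = -D*G*(-31 + D)/(31 + G) (M(G, D) = 6 - ((((D - 31)/(G + 31))*G)*D + 6) = 6 - ((((-31 + D)/(31 + G))*G)*D + 6) = 6 - ((G*(-31 + D)/(31 + G))*D + 6) = 6 - (D*G*(-31 + D)/(31 + G) + 6) = 6 - (6 + D*G*(-31 + D)/(31 + G)) = 6 + (-6 - D*G*(-31 + D)/(31 + G)) = -D*G*(-31 + D)/(31 + G))
-M(29, I) = -0*29*(31 - 1*0)/(31 + 29) = -0*29*(31 + 0)/60 = -0*29*31/60 = -1*0 = 0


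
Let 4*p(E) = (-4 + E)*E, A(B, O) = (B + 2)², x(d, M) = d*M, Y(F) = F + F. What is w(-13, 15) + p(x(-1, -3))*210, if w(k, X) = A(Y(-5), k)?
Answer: -187/2 ≈ -93.500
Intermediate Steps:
Y(F) = 2*F
x(d, M) = M*d
A(B, O) = (2 + B)²
w(k, X) = 64 (w(k, X) = (2 + 2*(-5))² = (2 - 10)² = (-8)² = 64)
p(E) = E*(-4 + E)/4 (p(E) = ((-4 + E)*E)/4 = (E*(-4 + E))/4 = E*(-4 + E)/4)
w(-13, 15) + p(x(-1, -3))*210 = 64 + ((-3*(-1))*(-4 - 3*(-1))/4)*210 = 64 + ((¼)*3*(-4 + 3))*210 = 64 + ((¼)*3*(-1))*210 = 64 - ¾*210 = 64 - 315/2 = -187/2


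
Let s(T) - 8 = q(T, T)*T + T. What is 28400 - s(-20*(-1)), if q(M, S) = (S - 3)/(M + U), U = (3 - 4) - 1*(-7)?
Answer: 368666/13 ≈ 28359.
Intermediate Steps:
U = 6 (U = -1 + 7 = 6)
q(M, S) = (-3 + S)/(6 + M) (q(M, S) = (S - 3)/(M + 6) = (-3 + S)/(6 + M))
s(T) = 8 + T + T*(-3 + T)/(6 + T) (s(T) = 8 + (((-3 + T)/(6 + T))*T + T) = 8 + (T*(-3 + T)/(6 + T) + T) = 8 + (T + T*(-3 + T)/(6 + T)) = 8 + T + T*(-3 + T)/(6 + T))
28400 - s(-20*(-1)) = 28400 - (48 + 2*(-20*(-1))² + 11*(-20*(-1)))/(6 - 20*(-1)) = 28400 - (48 + 2*20² + 11*20)/(6 + 20) = 28400 - (48 + 2*400 + 220)/26 = 28400 - (48 + 800 + 220)/26 = 28400 - 1068/26 = 28400 - 1*534/13 = 28400 - 534/13 = 368666/13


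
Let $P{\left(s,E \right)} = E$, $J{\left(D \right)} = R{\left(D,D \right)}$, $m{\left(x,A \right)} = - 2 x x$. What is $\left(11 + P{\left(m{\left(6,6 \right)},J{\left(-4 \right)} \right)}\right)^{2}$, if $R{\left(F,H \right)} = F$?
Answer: $49$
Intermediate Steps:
$m{\left(x,A \right)} = - 2 x^{2}$
$J{\left(D \right)} = D$
$\left(11 + P{\left(m{\left(6,6 \right)},J{\left(-4 \right)} \right)}\right)^{2} = \left(11 - 4\right)^{2} = 7^{2} = 49$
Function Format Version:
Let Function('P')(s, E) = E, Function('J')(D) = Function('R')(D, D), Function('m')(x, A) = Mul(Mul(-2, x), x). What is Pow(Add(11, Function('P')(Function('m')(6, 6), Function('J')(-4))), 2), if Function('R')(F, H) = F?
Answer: 49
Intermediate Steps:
Function('m')(x, A) = Mul(-2, Pow(x, 2))
Function('J')(D) = D
Pow(Add(11, Function('P')(Function('m')(6, 6), Function('J')(-4))), 2) = Pow(Add(11, -4), 2) = Pow(7, 2) = 49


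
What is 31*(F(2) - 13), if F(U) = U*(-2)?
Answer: -527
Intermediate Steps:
F(U) = -2*U
31*(F(2) - 13) = 31*(-2*2 - 13) = 31*(-4 - 13) = 31*(-17) = -527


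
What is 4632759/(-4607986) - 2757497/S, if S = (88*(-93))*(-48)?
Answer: -7263201777265/905082178176 ≈ -8.0249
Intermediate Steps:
S = 392832 (S = -8184*(-48) = 392832)
4632759/(-4607986) - 2757497/S = 4632759/(-4607986) - 2757497/392832 = 4632759*(-1/4607986) - 2757497*1/392832 = -4632759/4607986 - 2757497/392832 = -7263201777265/905082178176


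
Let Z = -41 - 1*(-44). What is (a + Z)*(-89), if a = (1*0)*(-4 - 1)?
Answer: -267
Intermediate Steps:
Z = 3 (Z = -41 + 44 = 3)
a = 0 (a = 0*(-5) = 0)
(a + Z)*(-89) = (0 + 3)*(-89) = 3*(-89) = -267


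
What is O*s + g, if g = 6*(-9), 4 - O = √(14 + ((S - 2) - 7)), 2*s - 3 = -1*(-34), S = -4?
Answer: 3/2 ≈ 1.5000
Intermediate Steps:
s = 37/2 (s = 3/2 + (-1*(-34))/2 = 3/2 + (½)*34 = 3/2 + 17 = 37/2 ≈ 18.500)
O = 3 (O = 4 - √(14 + ((-4 - 2) - 7)) = 4 - √(14 + (-6 - 7)) = 4 - √(14 - 13) = 4 - √1 = 4 - 1*1 = 4 - 1 = 3)
g = -54
O*s + g = 3*(37/2) - 54 = 111/2 - 54 = 3/2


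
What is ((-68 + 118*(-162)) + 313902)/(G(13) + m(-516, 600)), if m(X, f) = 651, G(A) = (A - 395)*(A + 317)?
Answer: -294718/125409 ≈ -2.3501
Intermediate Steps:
G(A) = (-395 + A)*(317 + A)
((-68 + 118*(-162)) + 313902)/(G(13) + m(-516, 600)) = ((-68 + 118*(-162)) + 313902)/((-125215 + 13**2 - 78*13) + 651) = ((-68 - 19116) + 313902)/((-125215 + 169 - 1014) + 651) = (-19184 + 313902)/(-126060 + 651) = 294718/(-125409) = 294718*(-1/125409) = -294718/125409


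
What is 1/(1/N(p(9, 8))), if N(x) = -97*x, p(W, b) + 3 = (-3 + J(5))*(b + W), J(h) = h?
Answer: -3007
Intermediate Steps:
p(W, b) = -3 + 2*W + 2*b (p(W, b) = -3 + (-3 + 5)*(b + W) = -3 + 2*(W + b) = -3 + (2*W + 2*b) = -3 + 2*W + 2*b)
1/(1/N(p(9, 8))) = 1/(1/(-97*(-3 + 2*9 + 2*8))) = 1/(1/(-97*(-3 + 18 + 16))) = 1/(1/(-97*31)) = 1/(1/(-3007)) = 1/(-1/3007) = -3007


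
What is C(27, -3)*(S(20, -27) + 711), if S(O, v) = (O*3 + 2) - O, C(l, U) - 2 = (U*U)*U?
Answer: -18825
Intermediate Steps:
C(l, U) = 2 + U³ (C(l, U) = 2 + (U*U)*U = 2 + U²*U = 2 + U³)
S(O, v) = 2 + 2*O (S(O, v) = (3*O + 2) - O = (2 + 3*O) - O = 2 + 2*O)
C(27, -3)*(S(20, -27) + 711) = (2 + (-3)³)*((2 + 2*20) + 711) = (2 - 27)*((2 + 40) + 711) = -25*(42 + 711) = -25*753 = -18825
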